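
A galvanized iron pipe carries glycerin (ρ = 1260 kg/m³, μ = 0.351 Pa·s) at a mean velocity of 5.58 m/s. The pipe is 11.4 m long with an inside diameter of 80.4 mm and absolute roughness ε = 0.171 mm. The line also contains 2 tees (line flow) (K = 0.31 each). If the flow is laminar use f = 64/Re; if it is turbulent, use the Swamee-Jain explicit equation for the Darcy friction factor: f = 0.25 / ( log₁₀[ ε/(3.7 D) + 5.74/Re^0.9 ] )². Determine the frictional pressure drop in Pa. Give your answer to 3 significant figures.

ΔP ≈ 123000 Pa

Reynolds number Re = ρVD/μ = 1260 · 5.58 · 0.0804 / 0.351 = 1610.
Re < 2300 → laminar flow, so f = 64/Re = 64/1610 = 0.03974 (the turbulent correlation is not needed).
Total minor-loss coefficient ΣK = 2·0.31 = 0.62.
ΔP = [f·L/D + ΣK]·(ρV²/2) = [0.03974·11.4/0.0804 + 0.62]·(1260·5.58²/2) = [5.635 + 0.62]·1.962e+04 = 1.227e+05 Pa.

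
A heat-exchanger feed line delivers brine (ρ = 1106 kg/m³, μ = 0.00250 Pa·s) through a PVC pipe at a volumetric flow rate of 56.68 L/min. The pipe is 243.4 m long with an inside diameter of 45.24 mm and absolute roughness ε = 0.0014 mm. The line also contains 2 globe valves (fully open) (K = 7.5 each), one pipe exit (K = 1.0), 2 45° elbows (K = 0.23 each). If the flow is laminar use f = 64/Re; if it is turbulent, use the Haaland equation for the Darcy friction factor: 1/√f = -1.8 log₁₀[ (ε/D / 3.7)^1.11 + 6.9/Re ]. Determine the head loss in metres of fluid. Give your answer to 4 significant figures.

Q = 56.68 L/min = 56.68/60000 = 0.0009447 m³/s.
Cross-sectional area A = πD²/4 = π(0.04524)²/4 = 0.001607 m²; mean velocity V = Q/A = 0.0009447/0.001607 = 0.5877 m/s.
Reynolds number Re = ρVD/μ = 1106 · 0.5877 · 0.04524 / 0.0025 = 1.176e+04.
Re > 4000 → turbulent. Relative roughness ε/D = 1.4e-06/0.04524 = 3.09e-05. Haaland: 1/√f = -1.8 log₁₀[(3.09e-05/3.7)^1.11 + 6.9/1.176e+04] = -1.8 log₁₀[2.31e-06 + 0.000587] = 5.814, so f = 0.02958.
Total minor-loss coefficient ΣK = 2·7.5 + 1·1 + 2·0.23 = 16.5.
ΔP = [f·L/D + ΣK]·(ρV²/2) = [0.02958·243.4/0.04524 + 16.5]·(1106·0.5877²/2) = [159.2 + 16.5]·191 = 3.354e+04 Pa.
Head loss h_f = ΔP/(ρg) = 3.354e+04/(1106·9.81) = 3.092 m.

h_f ≈ 3.092 m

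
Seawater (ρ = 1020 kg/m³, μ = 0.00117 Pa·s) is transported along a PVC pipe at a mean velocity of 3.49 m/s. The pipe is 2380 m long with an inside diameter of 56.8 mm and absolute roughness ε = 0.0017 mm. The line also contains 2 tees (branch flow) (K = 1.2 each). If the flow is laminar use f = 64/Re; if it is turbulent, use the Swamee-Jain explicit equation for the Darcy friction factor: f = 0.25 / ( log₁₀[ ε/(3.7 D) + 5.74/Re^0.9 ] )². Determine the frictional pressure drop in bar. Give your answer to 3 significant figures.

Reynolds number Re = ρVD/μ = 1020 · 3.49 · 0.0568 / 0.00117 = 1.728e+05.
Re > 4000 → turbulent. Relative roughness ε/D = 1.7e-06/0.0568 = 2.99e-05. Swamee-Jain: f = 0.25/(log₁₀[2.99e-05/3.7 + 5.74/1.728e+05^0.9])² = 0.25/(log₁₀[8.09e-06 + 0.000111])² = 0.25/(-3.924)² = 0.01623.
Total minor-loss coefficient ΣK = 2·1.2 = 2.4.
ΔP = [f·L/D + ΣK]·(ρV²/2) = [0.01623·2380/0.0568 + 2.4]·(1020·3.49²/2) = [680.2 + 2.4]·6212 = 4.24e+06 Pa.
ΔP = 4.24e+06 Pa = 42.4 bar.

ΔP ≈ 42.4 bar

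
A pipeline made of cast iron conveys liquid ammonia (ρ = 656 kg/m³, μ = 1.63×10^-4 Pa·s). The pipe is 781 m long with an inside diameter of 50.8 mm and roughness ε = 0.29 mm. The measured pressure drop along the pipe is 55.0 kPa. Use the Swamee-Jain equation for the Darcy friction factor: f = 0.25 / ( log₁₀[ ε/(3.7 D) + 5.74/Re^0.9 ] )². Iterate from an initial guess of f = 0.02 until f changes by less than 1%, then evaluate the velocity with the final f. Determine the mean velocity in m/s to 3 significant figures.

Rearranging Darcy-Weisbach: V = √(2·ΔP·D/(f·L·ρ)). With ε/D = 0.00029/0.0508 = 0.00571, iterate starting from f = 0.02:
  f = 0.02 → V = √(2·5.5e+04·0.0508/(0.02·781·656)) = 0.7385 m/s; Re = ρVD/μ = 1.51e+05; f → 0.0324
  f = 0.0324 → V = 0.5802 m/s; Re = 1.186e+05; f → 0.03258
Converged (Δf/f < 1%). With the final f = 0.03258: V = √(2·5.5e+04·0.0508/(0.03258·781·656)) = 0.5786 m/s.

V ≈ 0.579 m/s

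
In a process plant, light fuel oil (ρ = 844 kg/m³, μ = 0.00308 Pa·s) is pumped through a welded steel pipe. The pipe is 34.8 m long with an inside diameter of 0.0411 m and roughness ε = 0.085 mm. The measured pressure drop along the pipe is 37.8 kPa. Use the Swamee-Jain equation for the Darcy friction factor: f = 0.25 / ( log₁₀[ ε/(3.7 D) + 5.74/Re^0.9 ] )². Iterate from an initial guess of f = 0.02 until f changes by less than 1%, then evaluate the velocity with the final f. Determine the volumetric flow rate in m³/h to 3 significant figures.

Rearranging Darcy-Weisbach: V = √(2·ΔP·D/(f·L·ρ)). With ε/D = 8.5e-05/0.0411 = 0.00207, iterate starting from f = 0.02:
  f = 0.02 → V = √(2·3.78e+04·0.0411/(0.02·34.8·844)) = 2.3 m/s; Re = ρVD/μ = 2.59e+04; f → 0.02909
  f = 0.02909 → V = 1.907 m/s; Re = 2.148e+04; f → 0.0299
  f = 0.0299 → V = 1.881 m/s; Re = 2.118e+04; f → 0.02996
Converged (Δf/f < 1%). With the final f = 0.02996: V = √(2·3.78e+04·0.0411/(0.02996·34.8·844)) = 1.879 m/s.
Q = V·A = 1.879·(π/4·0.0411²) = 0.002493 m³/s = 8.97 m³/h.

Q ≈ 8.97 m³/h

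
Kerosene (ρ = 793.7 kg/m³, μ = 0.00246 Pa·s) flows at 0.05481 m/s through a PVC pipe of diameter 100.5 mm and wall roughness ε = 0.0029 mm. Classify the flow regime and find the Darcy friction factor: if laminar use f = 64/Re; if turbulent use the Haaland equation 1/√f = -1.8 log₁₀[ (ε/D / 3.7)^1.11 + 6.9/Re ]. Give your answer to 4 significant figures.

f ≈ 0.03601

Re = ρVD/μ = 793.7·0.05481·0.1005/0.00246 = 1777.
Re < 2300 → laminar, so f = 64/Re = 0.03601 (roughness is irrelevant in laminar flow).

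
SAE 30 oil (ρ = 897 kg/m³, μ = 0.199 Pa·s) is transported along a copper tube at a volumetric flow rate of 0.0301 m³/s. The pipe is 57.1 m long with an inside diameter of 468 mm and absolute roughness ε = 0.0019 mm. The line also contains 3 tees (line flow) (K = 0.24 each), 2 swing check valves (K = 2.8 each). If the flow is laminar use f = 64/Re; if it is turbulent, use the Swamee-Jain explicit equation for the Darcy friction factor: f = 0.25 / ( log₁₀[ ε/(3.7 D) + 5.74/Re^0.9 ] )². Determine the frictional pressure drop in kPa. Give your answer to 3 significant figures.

Cross-sectional area A = πD²/4 = π(0.468)²/4 = 0.172 m²; mean velocity V = Q/A = 0.0301/0.172 = 0.175 m/s.
Reynolds number Re = ρVD/μ = 897 · 0.175 · 0.468 / 0.199 = 369.1.
Re < 2300 → laminar flow, so f = 64/Re = 64/369.1 = 0.1734 (the turbulent correlation is not needed).
Total minor-loss coefficient ΣK = 3·0.24 + 2·2.8 = 6.32.
ΔP = [f·L/D + ΣK]·(ρV²/2) = [0.1734·57.1/0.468 + 6.32]·(897·0.175²/2) = [21.15 + 6.32]·13.73 = 377.3 Pa.
ΔP = 377.3 Pa = 0.377 kPa.

ΔP ≈ 0.377 kPa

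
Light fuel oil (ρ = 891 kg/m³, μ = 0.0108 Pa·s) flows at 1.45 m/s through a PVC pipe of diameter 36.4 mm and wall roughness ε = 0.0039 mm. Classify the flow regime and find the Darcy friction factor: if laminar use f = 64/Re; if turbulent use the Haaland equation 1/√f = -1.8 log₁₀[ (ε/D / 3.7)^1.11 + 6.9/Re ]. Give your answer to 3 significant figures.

Re = ρVD/μ = 891·1.45·0.0364/0.0108 = 4354.
Re > 4000 → turbulent. ε/D = 3.9e-06/0.0364 = 0.000107; Haaland: 1/√f = -1.8 log₁₀[9.17e-06 + 0.00158] = 5.036, so f = 0.03944.

f ≈ 0.0394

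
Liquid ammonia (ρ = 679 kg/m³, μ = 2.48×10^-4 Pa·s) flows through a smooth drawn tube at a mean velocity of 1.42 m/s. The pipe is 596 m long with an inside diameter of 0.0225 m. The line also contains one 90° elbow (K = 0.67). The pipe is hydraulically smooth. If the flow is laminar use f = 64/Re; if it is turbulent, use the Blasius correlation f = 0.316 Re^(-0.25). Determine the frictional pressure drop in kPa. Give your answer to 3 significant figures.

Reynolds number Re = ρVD/μ = 679 · 1.42 · 0.0225 / 0.000248 = 8.748e+04.
Re > 4000 → turbulent. Smooth-pipe (Blasius): f = 0.316 Re^(-0.25) = 0.316/(8.748e+04)^0.25 = 0.01837.
Total minor-loss coefficient ΣK = 1·0.67 = 0.67.
ΔP = [f·L/D + ΣK]·(ρV²/2) = [0.01837·596/0.0225 + 0.67]·(679·1.42²/2) = [486.7 + 0.67]·684.6 = 3.337e+05 Pa.
ΔP = 3.337e+05 Pa = 334 kPa.

ΔP ≈ 334 kPa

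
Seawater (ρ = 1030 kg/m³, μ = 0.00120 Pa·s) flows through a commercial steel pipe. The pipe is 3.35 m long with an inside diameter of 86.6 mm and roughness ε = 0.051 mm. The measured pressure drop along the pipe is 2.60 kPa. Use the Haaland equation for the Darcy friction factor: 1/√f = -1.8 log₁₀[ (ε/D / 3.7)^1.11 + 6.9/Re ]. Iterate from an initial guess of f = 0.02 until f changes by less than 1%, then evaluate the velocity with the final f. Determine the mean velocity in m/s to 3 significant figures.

Rearranging Darcy-Weisbach: V = √(2·ΔP·D/(f·L·ρ)). With ε/D = 5.1e-05/0.0866 = 0.000589, iterate starting from f = 0.02:
  f = 0.02 → V = √(2·2600·0.0866/(0.02·3.35·1030)) = 2.554 m/s; Re = ρVD/μ = 1.899e+05; f → 0.01917
  f = 0.01917 → V = 2.609 m/s; Re = 1.939e+05; f → 0.01914
Converged (Δf/f < 1%). With the final f = 0.01914: V = √(2·2600·0.0866/(0.01914·3.35·1030)) = 2.611 m/s.

V ≈ 2.61 m/s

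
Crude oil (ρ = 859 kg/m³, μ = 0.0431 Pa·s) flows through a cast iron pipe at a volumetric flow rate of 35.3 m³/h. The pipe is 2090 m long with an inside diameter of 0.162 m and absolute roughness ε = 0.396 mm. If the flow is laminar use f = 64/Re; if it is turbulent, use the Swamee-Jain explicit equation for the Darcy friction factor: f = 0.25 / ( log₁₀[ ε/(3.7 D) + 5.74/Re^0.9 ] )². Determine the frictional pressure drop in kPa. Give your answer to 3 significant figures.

ΔP ≈ 52.3 kPa

Q = 35.3 m³/h = 35.3/3600 = 0.009806 m³/s.
Cross-sectional area A = πD²/4 = π(0.162)²/4 = 0.02061 m²; mean velocity V = Q/A = 0.009806/0.02061 = 0.4757 m/s.
Reynolds number Re = ρVD/μ = 859 · 0.4757 · 0.162 / 0.0431 = 1536.
Re < 2300 → laminar flow, so f = 64/Re = 64/1536 = 0.04167 (the turbulent correlation is not needed).
Darcy-Weisbach: ΔP = f(L/D)(ρV²/2) = 0.04167·(2090/0.162)·(859·0.4757²/2) = 0.04167·1.29e+04·97.2 = 5.225e+04 Pa.
ΔP = 5.225e+04 Pa = 52.3 kPa.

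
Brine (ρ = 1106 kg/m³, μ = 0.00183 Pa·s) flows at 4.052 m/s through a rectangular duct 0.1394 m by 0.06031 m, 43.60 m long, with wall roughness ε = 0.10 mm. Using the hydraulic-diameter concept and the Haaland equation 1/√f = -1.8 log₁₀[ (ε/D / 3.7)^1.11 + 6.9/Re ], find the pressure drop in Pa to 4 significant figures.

Hydraulic diameter D_h = 4A/P = 4·(0.1394·0.06031)/(2·(0.1394+0.06031)) = 0.03363/0.3994 = 0.08419 m.
Re = ρVD_h/μ = 1106·4.052·0.08419/0.00183 = 2.062e+05.
ε/D_h = 0.0001/0.08419 = 0.00119; Haaland gives 1/√f = -1.8 log₁₀[0.000133+3.35e-05] = 6.804, so f = 0.0216.
ΔP = f(L/D_h)(ρV²/2) = 0.0216·43.6/0.08419·9080 = 1.016e+05 Pa.

ΔP ≈ 101600 Pa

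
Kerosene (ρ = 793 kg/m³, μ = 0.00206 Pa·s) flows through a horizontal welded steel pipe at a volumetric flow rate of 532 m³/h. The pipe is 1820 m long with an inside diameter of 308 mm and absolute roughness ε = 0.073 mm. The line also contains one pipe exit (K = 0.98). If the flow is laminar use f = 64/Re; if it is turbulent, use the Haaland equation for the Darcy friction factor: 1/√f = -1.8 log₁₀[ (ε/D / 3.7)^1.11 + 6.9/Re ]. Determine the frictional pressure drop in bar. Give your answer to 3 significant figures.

Q = 532 m³/h = 532/3600 = 0.1478 m³/s.
Cross-sectional area A = πD²/4 = π(0.308)²/4 = 0.07451 m²; mean velocity V = Q/A = 0.1478/0.07451 = 1.983 m/s.
Reynolds number Re = ρVD/μ = 793 · 1.983 · 0.308 / 0.00206 = 2.352e+05.
Re > 4000 → turbulent. Relative roughness ε/D = 7.3e-05/0.308 = 0.000237. Haaland: 1/√f = -1.8 log₁₀[(0.000237/3.7)^1.11 + 6.9/2.352e+05] = -1.8 log₁₀[2.21e-05 + 2.93e-05] = 7.719, so f = 0.01678.
Total minor-loss coefficient ΣK = 1·0.98 = 0.98.
ΔP = [f·L/D + ΣK]·(ρV²/2) = [0.01678·1820/0.308 + 0.98]·(793·1.983²/2) = [99.18 + 0.98]·1560 = 1.562e+05 Pa.
ΔP = 1.562e+05 Pa = 1.56 bar.

ΔP ≈ 1.56 bar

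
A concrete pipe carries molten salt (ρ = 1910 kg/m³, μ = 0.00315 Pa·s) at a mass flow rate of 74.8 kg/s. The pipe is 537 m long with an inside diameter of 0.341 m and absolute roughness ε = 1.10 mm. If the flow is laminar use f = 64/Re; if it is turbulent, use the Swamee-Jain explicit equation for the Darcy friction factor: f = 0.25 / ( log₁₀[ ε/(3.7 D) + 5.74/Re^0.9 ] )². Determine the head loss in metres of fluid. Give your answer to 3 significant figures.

A = πD²/4 = π(0.341)²/4 = 0.09133 m²; mean velocity V = ṁ/(ρA) = 74.8/(1910 · 0.09133) = 0.4288 m/s.
Reynolds number Re = ρVD/μ = 1910 · 0.4288 · 0.341 / 0.00315 = 8.866e+04.
Re > 4000 → turbulent. Relative roughness ε/D = 0.0011/0.341 = 0.00323. Swamee-Jain: f = 0.25/(log₁₀[0.00323/3.7 + 5.74/8.866e+04^0.9])² = 0.25/(log₁₀[0.000872 + 0.000202])² = 0.25/(-2.969)² = 0.02836.
Darcy-Weisbach: ΔP = f(L/D)(ρV²/2) = 0.02836·(537/0.341)·(1910·0.4288²/2) = 0.02836·1575·175.6 = 7843 Pa.
Head loss h_f = ΔP/(ρg) = 7843/(1910·9.81) = 0.419 m.

h_f ≈ 0.419 m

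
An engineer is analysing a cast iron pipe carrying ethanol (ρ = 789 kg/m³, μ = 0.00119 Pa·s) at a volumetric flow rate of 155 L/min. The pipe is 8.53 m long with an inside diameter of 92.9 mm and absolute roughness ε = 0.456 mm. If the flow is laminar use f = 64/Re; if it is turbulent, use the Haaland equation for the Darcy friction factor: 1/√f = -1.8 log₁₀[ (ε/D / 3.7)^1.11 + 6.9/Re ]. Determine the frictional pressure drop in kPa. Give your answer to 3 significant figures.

ΔP ≈ 0.177 kPa

Q = 155 L/min = 155/60000 = 0.002583 m³/s.
Cross-sectional area A = πD²/4 = π(0.0929)²/4 = 0.006778 m²; mean velocity V = Q/A = 0.002583/0.006778 = 0.3811 m/s.
Reynolds number Re = ρVD/μ = 789 · 0.3811 · 0.0929 / 0.00119 = 2.347e+04.
Re > 4000 → turbulent. Relative roughness ε/D = 0.000456/0.0929 = 0.00491. Haaland: 1/√f = -1.8 log₁₀[(0.00491/3.7)^1.11 + 6.9/2.347e+04] = -1.8 log₁₀[0.00064 + 0.000294] = 5.453, so f = 0.03363.
Darcy-Weisbach: ΔP = f(L/D)(ρV²/2) = 0.03363·(8.53/0.0929)·(789·0.3811²/2) = 0.03363·91.82·57.3 = 176.9 Pa.
ΔP = 176.9 Pa = 0.177 kPa.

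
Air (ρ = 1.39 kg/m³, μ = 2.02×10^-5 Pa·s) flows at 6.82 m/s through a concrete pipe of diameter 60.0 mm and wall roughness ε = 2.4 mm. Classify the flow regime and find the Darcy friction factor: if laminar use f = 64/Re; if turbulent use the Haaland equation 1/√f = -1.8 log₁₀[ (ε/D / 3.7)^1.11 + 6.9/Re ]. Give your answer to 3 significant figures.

f ≈ 0.0658

Re = ρVD/μ = 1.39·6.82·0.06/2.02e-05 = 2.816e+04.
Re > 4000 → turbulent. ε/D = 0.0024/0.06 = 0.04; Haaland: 1/√f = -1.8 log₁₀[0.00657 + 0.000245] = 3.9, so f = 0.06576.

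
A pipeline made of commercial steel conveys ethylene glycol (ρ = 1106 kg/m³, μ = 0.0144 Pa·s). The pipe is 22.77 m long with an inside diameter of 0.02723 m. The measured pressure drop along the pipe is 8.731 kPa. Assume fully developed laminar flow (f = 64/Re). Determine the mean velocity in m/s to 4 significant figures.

For laminar flow, f = 64/Re with Re = ρVD/μ, so Darcy-Weisbach reduces to ΔP = 32μLV/D². Solving for V: V = ΔP·D²/(32μL) = 8731·(0.02723)²/(32·0.0144·22.77) = 0.617 m/s.
Check: Re = ρVD/μ = 1106·0.617·0.02723/0.0144 = 1290 < 2300, so the laminar assumption holds.

V ≈ 0.6170 m/s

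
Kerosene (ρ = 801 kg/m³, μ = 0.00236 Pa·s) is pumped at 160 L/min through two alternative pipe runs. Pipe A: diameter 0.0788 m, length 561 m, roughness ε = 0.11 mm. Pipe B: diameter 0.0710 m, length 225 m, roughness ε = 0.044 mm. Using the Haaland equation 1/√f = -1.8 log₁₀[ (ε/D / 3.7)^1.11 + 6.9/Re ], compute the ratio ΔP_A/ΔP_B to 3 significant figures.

Pipe A: V = Q/A = 0.002667/0.004877 = 0.5468 m/s; Re = 1.462e+04; ε/D = 0.0014; Haaland → f = 0.03013; ΔP_A = f(L/D)(ρV²/2) = 2.569e+04 Pa.
Pipe B: V = Q/A = 0.002667/0.003959 = 0.6735 m/s; Re = 1.623e+04; ε/D = 0.00062; Haaland → f = 0.02817; ΔP_B = f(L/D)(ρV²/2) = 1.622e+04 Pa.
ΔP_A/ΔP_B = 2.569e+04/1.622e+04 = 1.58.

ΔP_A/ΔP_B ≈ 1.58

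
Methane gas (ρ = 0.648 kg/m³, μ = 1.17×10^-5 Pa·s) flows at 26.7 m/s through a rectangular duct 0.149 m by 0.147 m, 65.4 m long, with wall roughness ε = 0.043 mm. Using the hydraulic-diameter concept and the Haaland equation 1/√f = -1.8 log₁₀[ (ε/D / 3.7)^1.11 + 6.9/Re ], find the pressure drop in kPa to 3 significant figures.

Hydraulic diameter D_h = 4A/P = 4·(0.149·0.147)/(2·(0.149+0.147)) = 0.08761/0.592 = 0.148 m.
Re = ρVD_h/μ = 0.648·26.7·0.148/1.17e-05 = 2.188e+05.
ε/D_h = 4.3e-05/0.148 = 0.000291; Haaland gives 1/√f = -1.8 log₁₀[2.78e-05+3.15e-05] = 7.609, so f = 0.01727.
ΔP = f(L/D_h)(ρV²/2) = 0.01727·65.4/0.148·231 = 1763 Pa.
ΔP = 1.76 kPa.

ΔP ≈ 1.76 kPa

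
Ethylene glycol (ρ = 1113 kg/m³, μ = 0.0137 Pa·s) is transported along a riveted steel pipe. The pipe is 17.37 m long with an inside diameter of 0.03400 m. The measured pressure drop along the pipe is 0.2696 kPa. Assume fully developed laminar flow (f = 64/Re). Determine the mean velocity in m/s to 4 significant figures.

V ≈ 0.04093 m/s

For laminar flow, f = 64/Re with Re = ρVD/μ, so Darcy-Weisbach reduces to ΔP = 32μLV/D². Solving for V: V = ΔP·D²/(32μL) = 269.6·(0.034)²/(32·0.0137·17.37) = 0.04093 m/s.
Check: Re = ρVD/μ = 1113·0.04093·0.034/0.0137 = 113 < 2300, so the laminar assumption holds.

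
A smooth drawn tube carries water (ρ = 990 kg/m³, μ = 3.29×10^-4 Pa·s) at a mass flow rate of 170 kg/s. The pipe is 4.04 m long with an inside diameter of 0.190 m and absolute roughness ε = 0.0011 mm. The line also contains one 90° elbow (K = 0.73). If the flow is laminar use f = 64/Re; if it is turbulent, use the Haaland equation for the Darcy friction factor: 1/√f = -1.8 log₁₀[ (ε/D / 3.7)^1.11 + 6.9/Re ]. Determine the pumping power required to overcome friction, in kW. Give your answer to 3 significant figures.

A = πD²/4 = π(0.19)²/4 = 0.02835 m²; mean velocity V = ṁ/(ρA) = 170/(990 · 0.02835) = 6.056 m/s.
Reynolds number Re = ρVD/μ = 990 · 6.056 · 0.19 / 0.000329 = 3.463e+06.
Re > 4000 → turbulent. Relative roughness ε/D = 1.1e-06/0.19 = 5.79e-06. Haaland: 1/√f = -1.8 log₁₀[(5.79e-06/3.7)^1.11 + 6.9/3.463e+06] = -1.8 log₁₀[3.6e-07 + 1.99e-06] = 10.13, so f = 0.009742.
Total minor-loss coefficient ΣK = 1·0.73 = 0.73.
ΔP = [f·L/D + ΣK]·(ρV²/2) = [0.009742·4.04/0.19 + 0.73]·(990·6.056²/2) = [0.2072 + 0.73]·1.816e+04 = 1.702e+04 Pa.
Q = ṁ/ρ = 170/990 = 0.1717 m³/s.
Pumping power P = QΔP = 0.1717·1.702e+04 = 2922 W = 2.92 kW.

P ≈ 2.92 kW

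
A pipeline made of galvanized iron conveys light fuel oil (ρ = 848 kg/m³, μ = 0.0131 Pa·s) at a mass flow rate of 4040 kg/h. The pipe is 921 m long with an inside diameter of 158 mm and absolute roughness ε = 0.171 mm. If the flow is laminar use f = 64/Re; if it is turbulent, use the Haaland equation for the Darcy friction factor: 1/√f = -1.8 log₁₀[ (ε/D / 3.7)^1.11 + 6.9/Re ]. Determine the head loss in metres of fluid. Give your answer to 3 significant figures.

ṁ = 4040 kg/h = 4040/3600 = 1.122 kg/s.
A = πD²/4 = π(0.158)²/4 = 0.01961 m²; mean velocity V = ṁ/(ρA) = 1.122/(848 · 0.01961) = 0.0675 m/s.
Reynolds number Re = ρVD/μ = 848 · 0.0675 · 0.158 / 0.0131 = 690.3.
Re < 2300 → laminar flow, so f = 64/Re = 64/690.3 = 0.09271 (the turbulent correlation is not needed).
Darcy-Weisbach: ΔP = f(L/D)(ρV²/2) = 0.09271·(921/0.158)·(848·0.0675²/2) = 0.09271·5829·1.932 = 1044 Pa.
Head loss h_f = ΔP/(ρg) = 1044/(848·9.81) = 0.125 m.

h_f ≈ 0.125 m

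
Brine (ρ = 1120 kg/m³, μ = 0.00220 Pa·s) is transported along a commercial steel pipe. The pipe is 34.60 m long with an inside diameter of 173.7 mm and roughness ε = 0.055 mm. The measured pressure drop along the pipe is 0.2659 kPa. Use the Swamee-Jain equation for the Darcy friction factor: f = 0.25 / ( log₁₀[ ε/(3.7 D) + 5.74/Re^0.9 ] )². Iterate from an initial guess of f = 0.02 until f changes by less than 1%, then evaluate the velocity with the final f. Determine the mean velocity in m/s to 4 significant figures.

Rearranging Darcy-Weisbach: V = √(2·ΔP·D/(f·L·ρ)). With ε/D = 5.5e-05/0.1737 = 0.000317, iterate starting from f = 0.02:
  f = 0.02 → V = √(2·265.9·0.1737/(0.02·34.6·1120)) = 0.3452 m/s; Re = ρVD/μ = 3.053e+04; f → 0.02423
  f = 0.02423 → V = 0.3137 m/s; Re = 2.774e+04; f → 0.02473
  f = 0.02473 → V = 0.3105 m/s; Re = 2.746e+04; f → 0.02478
Converged (Δf/f < 1%). With the final f = 0.02478: V = √(2·265.9·0.1737/(0.02478·34.6·1120)) = 0.3101 m/s.

V ≈ 0.3101 m/s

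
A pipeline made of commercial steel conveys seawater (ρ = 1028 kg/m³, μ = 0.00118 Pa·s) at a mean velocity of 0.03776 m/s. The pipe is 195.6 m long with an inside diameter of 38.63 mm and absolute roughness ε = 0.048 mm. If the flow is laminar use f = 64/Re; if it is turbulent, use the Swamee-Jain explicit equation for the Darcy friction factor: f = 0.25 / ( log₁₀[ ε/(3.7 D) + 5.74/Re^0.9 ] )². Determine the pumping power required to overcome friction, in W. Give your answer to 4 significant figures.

Reynolds number Re = ρVD/μ = 1028 · 0.03776 · 0.03863 / 0.00118 = 1271.
Re < 2300 → laminar flow, so f = 64/Re = 64/1271 = 0.05036 (the turbulent correlation is not needed).
Darcy-Weisbach: ΔP = f(L/D)(ρV²/2) = 0.05036·(195.6/0.03863)·(1028·0.03776²/2) = 0.05036·5063·0.7329 = 186.9 Pa.
Q = V·A = 0.03776·0.001172 = 4.426e-05 m³/s.
Pumping power P = QΔP = 4.426e-05·186.9 = 0.0082709 W = 0.008271 W.

P ≈ 0.008271 W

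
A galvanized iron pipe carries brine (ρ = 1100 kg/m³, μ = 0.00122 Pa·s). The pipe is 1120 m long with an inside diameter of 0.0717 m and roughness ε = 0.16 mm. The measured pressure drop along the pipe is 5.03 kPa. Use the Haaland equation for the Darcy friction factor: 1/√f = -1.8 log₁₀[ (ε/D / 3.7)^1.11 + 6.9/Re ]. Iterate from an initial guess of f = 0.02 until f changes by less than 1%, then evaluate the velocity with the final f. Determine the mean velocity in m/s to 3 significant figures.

V ≈ 0.129 m/s

Rearranging Darcy-Weisbach: V = √(2·ΔP·D/(f·L·ρ)). With ε/D = 0.00016/0.0717 = 0.00223, iterate starting from f = 0.02:
  f = 0.02 → V = √(2·5030·0.0717/(0.02·1120·1100)) = 0.1711 m/s; Re = ρVD/μ = 1.106e+04; f → 0.03317
  f = 0.03317 → V = 0.1329 m/s; Re = 8589; f → 0.03498
  f = 0.03498 → V = 0.1294 m/s; Re = 8364; f → 0.03518
Converged (Δf/f < 1%). With the final f = 0.03518: V = √(2·5030·0.0717/(0.03518·1120·1100)) = 0.129 m/s.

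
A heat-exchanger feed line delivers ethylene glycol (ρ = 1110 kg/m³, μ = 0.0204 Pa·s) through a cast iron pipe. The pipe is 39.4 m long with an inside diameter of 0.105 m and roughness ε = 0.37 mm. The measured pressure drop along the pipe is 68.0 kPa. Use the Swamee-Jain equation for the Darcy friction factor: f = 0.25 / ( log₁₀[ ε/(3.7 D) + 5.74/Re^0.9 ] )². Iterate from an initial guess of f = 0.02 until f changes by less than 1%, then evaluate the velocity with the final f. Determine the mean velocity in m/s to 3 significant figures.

V ≈ 3.14 m/s

Rearranging Darcy-Weisbach: V = √(2·ΔP·D/(f·L·ρ)). With ε/D = 0.00037/0.105 = 0.00352, iterate starting from f = 0.02:
  f = 0.02 → V = √(2·6.8e+04·0.105/(0.02·39.4·1110)) = 4.041 m/s; Re = ρVD/μ = 2.308e+04; f → 0.03218
  f = 0.03218 → V = 3.186 m/s; Re = 1.82e+04; f → 0.03315
  f = 0.03315 → V = 3.139 m/s; Re = 1.793e+04; f → 0.03321
Converged (Δf/f < 1%). With the final f = 0.03321: V = √(2·6.8e+04·0.105/(0.03321·39.4·1110)) = 3.135 m/s.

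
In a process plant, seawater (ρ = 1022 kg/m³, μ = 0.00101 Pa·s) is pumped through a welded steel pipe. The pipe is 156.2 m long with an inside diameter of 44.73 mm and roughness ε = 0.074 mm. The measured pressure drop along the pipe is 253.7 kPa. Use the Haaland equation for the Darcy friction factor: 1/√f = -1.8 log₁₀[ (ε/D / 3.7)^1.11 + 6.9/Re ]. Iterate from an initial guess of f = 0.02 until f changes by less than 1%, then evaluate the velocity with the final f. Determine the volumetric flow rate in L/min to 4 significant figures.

Rearranging Darcy-Weisbach: V = √(2·ΔP·D/(f·L·ρ)). With ε/D = 7.4e-05/0.04473 = 0.00165, iterate starting from f = 0.02:
  f = 0.02 → V = √(2·2.537e+05·0.04473/(0.02·156.2·1022)) = 2.666 m/s; Re = ρVD/μ = 1.207e+05; f → 0.02376
  f = 0.02376 → V = 2.446 m/s; Re = 1.107e+05; f → 0.02387
Converged (Δf/f < 1%). With the final f = 0.02387: V = √(2·2.537e+05·0.04473/(0.02387·156.2·1022)) = 2.44 m/s.
Q = V·A = 2.44·(π/4·0.04473²) = 0.003835 m³/s = 230.1 L/min.

Q ≈ 230.1 L/min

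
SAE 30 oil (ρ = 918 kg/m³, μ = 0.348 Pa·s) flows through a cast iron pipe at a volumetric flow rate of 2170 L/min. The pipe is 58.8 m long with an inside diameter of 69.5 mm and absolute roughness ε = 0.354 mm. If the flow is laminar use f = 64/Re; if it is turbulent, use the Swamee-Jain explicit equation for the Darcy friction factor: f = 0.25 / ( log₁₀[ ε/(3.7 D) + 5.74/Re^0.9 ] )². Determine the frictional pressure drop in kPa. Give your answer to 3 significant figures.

ΔP ≈ 1290 kPa

Q = 2170 L/min = 2170/60000 = 0.03617 m³/s.
Cross-sectional area A = πD²/4 = π(0.0695)²/4 = 0.003794 m²; mean velocity V = Q/A = 0.03617/0.003794 = 9.533 m/s.
Reynolds number Re = ρVD/μ = 918 · 9.533 · 0.0695 / 0.348 = 1748.
Re < 2300 → laminar flow, so f = 64/Re = 64/1748 = 0.03662 (the turbulent correlation is not needed).
Darcy-Weisbach: ΔP = f(L/D)(ρV²/2) = 0.03662·(58.8/0.0695)·(918·9.533²/2) = 0.03662·846·4.172e+04 = 1.292e+06 Pa.
ΔP = 1.292e+06 Pa = 1290 kPa.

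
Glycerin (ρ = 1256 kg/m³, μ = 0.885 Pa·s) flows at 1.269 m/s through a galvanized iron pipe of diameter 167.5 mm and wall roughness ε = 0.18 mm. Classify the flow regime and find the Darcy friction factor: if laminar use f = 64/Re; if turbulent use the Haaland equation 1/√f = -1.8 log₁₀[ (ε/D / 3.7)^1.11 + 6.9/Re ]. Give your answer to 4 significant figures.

Re = ρVD/μ = 1256·1.269·0.1675/0.885 = 301.7.
Re < 2300 → laminar, so f = 64/Re = 0.2122 (roughness is irrelevant in laminar flow).

f ≈ 0.2122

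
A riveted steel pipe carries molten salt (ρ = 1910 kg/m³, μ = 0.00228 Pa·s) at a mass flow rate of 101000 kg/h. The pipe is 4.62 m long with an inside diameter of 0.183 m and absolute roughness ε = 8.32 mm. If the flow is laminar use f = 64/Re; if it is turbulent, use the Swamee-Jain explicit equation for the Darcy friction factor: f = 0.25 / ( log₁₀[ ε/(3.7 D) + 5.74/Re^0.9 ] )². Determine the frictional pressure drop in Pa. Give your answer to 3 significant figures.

ΔP ≈ 519 Pa

ṁ = 101000 kg/h = 101000/3600 = 28.06 kg/s.
A = πD²/4 = π(0.183)²/4 = 0.0263 m²; mean velocity V = ṁ/(ρA) = 28.06/(1910 · 0.0263) = 0.5585 m/s.
Reynolds number Re = ρVD/μ = 1910 · 0.5585 · 0.183 / 0.00228 = 8.561e+04.
Re > 4000 → turbulent. Relative roughness ε/D = 0.00832/0.183 = 0.0455. Swamee-Jain: f = 0.25/(log₁₀[0.0455/3.7 + 5.74/8.561e+04^0.9])² = 0.25/(log₁₀[0.0123 + 0.000209])² = 0.25/(-1.903)² = 0.06902.
Darcy-Weisbach: ΔP = f(L/D)(ρV²/2) = 0.06902·(4.62/0.183)·(1910·0.5585²/2) = 0.06902·25.25·297.8 = 519 Pa.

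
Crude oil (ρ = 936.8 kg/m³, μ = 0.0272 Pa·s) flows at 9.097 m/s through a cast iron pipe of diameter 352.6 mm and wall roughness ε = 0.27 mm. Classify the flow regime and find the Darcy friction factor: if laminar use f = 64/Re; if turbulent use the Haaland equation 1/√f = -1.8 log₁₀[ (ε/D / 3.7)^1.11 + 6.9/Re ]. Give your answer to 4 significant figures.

Re = ρVD/μ = 936.8·9.097·0.3526/0.0272 = 1.105e+05.
Re > 4000 → turbulent. ε/D = 0.00027/0.3526 = 0.000766; Haaland: 1/√f = -1.8 log₁₀[8.14e-05 + 6.25e-05] = 6.916, so f = 0.02091.

f ≈ 0.02091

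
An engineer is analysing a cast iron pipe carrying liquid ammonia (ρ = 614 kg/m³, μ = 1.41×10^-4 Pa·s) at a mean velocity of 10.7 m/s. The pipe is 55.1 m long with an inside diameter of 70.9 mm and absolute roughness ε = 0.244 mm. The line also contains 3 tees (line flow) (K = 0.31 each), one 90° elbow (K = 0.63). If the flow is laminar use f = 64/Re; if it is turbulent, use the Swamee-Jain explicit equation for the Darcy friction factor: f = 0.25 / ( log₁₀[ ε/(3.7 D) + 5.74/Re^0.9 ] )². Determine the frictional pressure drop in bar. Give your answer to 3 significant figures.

Reynolds number Re = ρVD/μ = 614 · 10.7 · 0.0709 / 0.000141 = 3.304e+06.
Re > 4000 → turbulent. Relative roughness ε/D = 0.000244/0.0709 = 0.00344. Swamee-Jain: f = 0.25/(log₁₀[0.00344/3.7 + 5.74/3.304e+06^0.9])² = 0.25/(log₁₀[0.00093 + 7.8e-06])² = 0.25/(-3.028)² = 0.02727.
Total minor-loss coefficient ΣK = 3·0.31 + 1·0.63 = 1.56.
ΔP = [f·L/D + ΣK]·(ρV²/2) = [0.02727·55.1/0.0709 + 1.56]·(614·10.7²/2) = [21.19 + 1.56]·3.515e+04 = 7.997e+05 Pa.
ΔP = 7.997e+05 Pa = 8.00 bar.

ΔP ≈ 8.00 bar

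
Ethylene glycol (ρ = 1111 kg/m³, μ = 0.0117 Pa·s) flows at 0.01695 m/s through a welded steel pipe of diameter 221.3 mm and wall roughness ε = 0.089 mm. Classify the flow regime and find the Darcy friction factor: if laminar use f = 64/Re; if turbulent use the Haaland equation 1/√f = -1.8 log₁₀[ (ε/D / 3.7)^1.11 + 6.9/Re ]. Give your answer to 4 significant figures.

Re = ρVD/μ = 1111·0.01695·0.2213/0.0117 = 356.2.
Re < 2300 → laminar, so f = 64/Re = 0.1797 (roughness is irrelevant in laminar flow).

f ≈ 0.1797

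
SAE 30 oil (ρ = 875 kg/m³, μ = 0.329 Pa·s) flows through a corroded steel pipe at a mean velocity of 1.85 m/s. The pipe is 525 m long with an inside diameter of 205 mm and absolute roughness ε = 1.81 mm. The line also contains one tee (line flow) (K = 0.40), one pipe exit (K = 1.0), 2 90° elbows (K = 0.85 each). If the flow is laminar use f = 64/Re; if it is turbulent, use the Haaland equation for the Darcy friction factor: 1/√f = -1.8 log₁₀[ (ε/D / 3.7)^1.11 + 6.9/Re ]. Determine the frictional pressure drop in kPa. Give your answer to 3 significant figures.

Reynolds number Re = ρVD/μ = 875 · 1.85 · 0.205 / 0.329 = 1009.
Re < 2300 → laminar flow, so f = 64/Re = 64/1009 = 0.06345 (the turbulent correlation is not needed).
Total minor-loss coefficient ΣK = 1·0.4 + 1·1 + 2·0.85 = 3.1.
ΔP = [f·L/D + ΣK]·(ρV²/2) = [0.06345·525/0.205 + 3.1]·(875·1.85²/2) = [162.5 + 3.1]·1497 = 2.48e+05 Pa.
ΔP = 2.48e+05 Pa = 248 kPa.

ΔP ≈ 248 kPa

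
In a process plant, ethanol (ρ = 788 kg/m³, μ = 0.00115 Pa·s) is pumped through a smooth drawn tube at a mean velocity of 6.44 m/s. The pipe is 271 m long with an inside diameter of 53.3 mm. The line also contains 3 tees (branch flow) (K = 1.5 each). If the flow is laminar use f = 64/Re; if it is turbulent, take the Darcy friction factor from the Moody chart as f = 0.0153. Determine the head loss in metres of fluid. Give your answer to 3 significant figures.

h_f ≈ 174 m

Reynolds number Re = ρVD/μ = 788 · 6.44 · 0.0533 / 0.00115 = 2.352e+05.
Re > 4000 → turbulent; use the Moody-chart value f = 0.0153.
Total minor-loss coefficient ΣK = 3·1.5 = 4.5.
ΔP = [f·L/D + ΣK]·(ρV²/2) = [0.0153·271/0.0533 + 4.5]·(788·6.44²/2) = [77.79 + 4.5]·1.634e+04 = 1.345e+06 Pa.
Head loss h_f = ΔP/(ρg) = 1.345e+06/(788·9.81) = 174 m.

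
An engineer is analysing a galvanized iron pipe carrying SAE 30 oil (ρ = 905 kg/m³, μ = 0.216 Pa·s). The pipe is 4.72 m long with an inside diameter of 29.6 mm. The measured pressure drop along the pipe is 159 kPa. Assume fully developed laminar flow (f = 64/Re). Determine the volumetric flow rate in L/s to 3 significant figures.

For laminar flow, f = 64/Re with Re = ρVD/μ, so Darcy-Weisbach reduces to ΔP = 32μLV/D². Solving for V: V = ΔP·D²/(32μL) = 1.59e+05·(0.0296)²/(32·0.216·4.72) = 4.27 m/s.
Check: Re = ρVD/μ = 905·4.27·0.0296/0.216 = 529.6 < 2300, so the laminar assumption holds.
Q = V·A = 4.27·(π/4·0.0296²) = 0.002938 m³/s = 2.94 L/s.

Q ≈ 2.94 L/s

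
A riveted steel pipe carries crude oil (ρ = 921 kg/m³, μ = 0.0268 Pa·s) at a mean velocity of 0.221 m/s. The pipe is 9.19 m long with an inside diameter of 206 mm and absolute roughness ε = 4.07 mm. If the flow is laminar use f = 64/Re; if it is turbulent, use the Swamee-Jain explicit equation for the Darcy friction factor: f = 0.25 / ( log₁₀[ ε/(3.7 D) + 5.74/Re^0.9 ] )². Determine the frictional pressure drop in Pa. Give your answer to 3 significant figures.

ΔP ≈ 41.0 Pa

Reynolds number Re = ρVD/μ = 921 · 0.221 · 0.206 / 0.0268 = 1565.
Re < 2300 → laminar flow, so f = 64/Re = 64/1565 = 0.04091 (the turbulent correlation is not needed).
Darcy-Weisbach: ΔP = f(L/D)(ρV²/2) = 0.04091·(9.19/0.206)·(921·0.221²/2) = 0.04091·44.61·22.49 = 41.04 Pa.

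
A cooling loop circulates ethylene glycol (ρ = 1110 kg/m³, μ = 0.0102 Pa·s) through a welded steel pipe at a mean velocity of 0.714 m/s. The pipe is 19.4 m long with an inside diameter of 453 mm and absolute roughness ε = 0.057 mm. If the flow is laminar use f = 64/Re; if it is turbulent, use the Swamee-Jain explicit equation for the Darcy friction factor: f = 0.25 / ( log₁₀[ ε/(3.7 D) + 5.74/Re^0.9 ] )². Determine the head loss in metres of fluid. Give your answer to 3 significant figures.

Reynolds number Re = ρVD/μ = 1110 · 0.714 · 0.453 / 0.0102 = 3.52e+04.
Re > 4000 → turbulent. Relative roughness ε/D = 5.7e-05/0.453 = 0.000126. Swamee-Jain: f = 0.25/(log₁₀[0.000126/3.7 + 5.74/3.52e+04^0.9])² = 0.25/(log₁₀[3.4e-05 + 0.000465])² = 0.25/(-3.302)² = 0.02293.
Darcy-Weisbach: ΔP = f(L/D)(ρV²/2) = 0.02293·(19.4/0.453)·(1110·0.714²/2) = 0.02293·42.83·282.9 = 277.8 Pa.
Head loss h_f = ΔP/(ρg) = 277.8/(1110·9.81) = 0.0255 m.

h_f ≈ 0.0255 m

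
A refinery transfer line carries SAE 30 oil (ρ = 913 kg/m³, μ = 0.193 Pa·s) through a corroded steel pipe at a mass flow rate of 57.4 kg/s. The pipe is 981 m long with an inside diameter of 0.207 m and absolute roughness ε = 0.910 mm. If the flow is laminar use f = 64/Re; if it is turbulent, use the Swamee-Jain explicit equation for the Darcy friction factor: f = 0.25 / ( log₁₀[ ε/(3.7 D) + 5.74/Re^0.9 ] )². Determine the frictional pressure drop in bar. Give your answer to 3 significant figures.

A = πD²/4 = π(0.207)²/4 = 0.03365 m²; mean velocity V = ṁ/(ρA) = 57.4/(913 · 0.03365) = 1.868 m/s.
Reynolds number Re = ρVD/μ = 913 · 1.868 · 0.207 / 0.193 = 1829.
Re < 2300 → laminar flow, so f = 64/Re = 64/1829 = 0.03499 (the turbulent correlation is not needed).
Darcy-Weisbach: ΔP = f(L/D)(ρV²/2) = 0.03499·(981/0.207)·(913·1.868²/2) = 0.03499·4739·1593 = 2.641e+05 Pa.
ΔP = 2.641e+05 Pa = 2.64 bar.

ΔP ≈ 2.64 bar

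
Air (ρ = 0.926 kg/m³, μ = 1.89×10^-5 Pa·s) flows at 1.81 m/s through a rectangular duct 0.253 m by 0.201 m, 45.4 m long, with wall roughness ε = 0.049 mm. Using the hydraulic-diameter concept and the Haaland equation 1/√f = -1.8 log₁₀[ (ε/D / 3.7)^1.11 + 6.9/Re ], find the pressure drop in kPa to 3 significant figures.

ΔP ≈ 0.00804 kPa

Hydraulic diameter D_h = 4A/P = 4·(0.253·0.201)/(2·(0.253+0.201)) = 0.2034/0.908 = 0.224 m.
Re = ρVD_h/μ = 0.926·1.81·0.224/1.89e-05 = 1.987e+04.
ε/D_h = 4.9e-05/0.224 = 0.000219; Haaland gives 1/√f = -1.8 log₁₀[2.03e-05+0.000347] = 6.182, so f = 0.02616.
ΔP = f(L/D_h)(ρV²/2) = 0.02616·45.4/0.224·1.517 = 8.043 Pa.
ΔP = 0.00804 kPa.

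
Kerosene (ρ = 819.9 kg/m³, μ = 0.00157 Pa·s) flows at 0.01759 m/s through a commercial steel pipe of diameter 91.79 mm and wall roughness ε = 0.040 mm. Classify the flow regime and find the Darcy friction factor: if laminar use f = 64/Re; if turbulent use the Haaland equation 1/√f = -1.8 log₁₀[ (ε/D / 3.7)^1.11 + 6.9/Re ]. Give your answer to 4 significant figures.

f ≈ 0.07590

Re = ρVD/μ = 819.9·0.01759·0.09179/0.00157 = 843.2.
Re < 2300 → laminar, so f = 64/Re = 0.0759 (roughness is irrelevant in laminar flow).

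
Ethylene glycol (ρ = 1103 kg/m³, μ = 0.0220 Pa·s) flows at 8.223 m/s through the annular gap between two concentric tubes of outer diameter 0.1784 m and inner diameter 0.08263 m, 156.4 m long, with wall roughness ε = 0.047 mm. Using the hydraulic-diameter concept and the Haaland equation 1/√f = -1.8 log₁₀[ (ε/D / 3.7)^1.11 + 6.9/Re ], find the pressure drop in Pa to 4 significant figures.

ΔP ≈ 1412000 Pa

Hydraulic diameter D_h = 4A/P = D_o - D_i = 0.1784 - 0.08263 = 0.09577 m.
Re = ρVD_h/μ = 1103·8.223·0.09577/0.022 = 3.948e+04.
ε/D_h = 4.7e-05/0.09577 = 0.000491; Haaland gives 1/√f = -1.8 log₁₀[4.97e-05+0.000175] = 6.568, so f = 0.02318.
ΔP = f(L/D_h)(ρV²/2) = 0.02318·156.4/0.09577·3.729e+04 = 1.412e+06 Pa.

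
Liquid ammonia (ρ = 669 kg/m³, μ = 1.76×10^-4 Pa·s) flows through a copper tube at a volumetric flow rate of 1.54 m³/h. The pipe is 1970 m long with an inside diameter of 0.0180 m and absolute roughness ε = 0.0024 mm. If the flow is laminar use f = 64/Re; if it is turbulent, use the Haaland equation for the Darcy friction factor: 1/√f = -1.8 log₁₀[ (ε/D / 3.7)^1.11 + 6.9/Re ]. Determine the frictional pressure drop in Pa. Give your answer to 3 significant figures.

Q = 1.54 m³/h = 1.54/3600 = 0.0004278 m³/s.
Cross-sectional area A = πD²/4 = π(0.018)²/4 = 0.0002545 m²; mean velocity V = Q/A = 0.0004278/0.0002545 = 1.681 m/s.
Reynolds number Re = ρVD/μ = 669 · 1.681 · 0.018 / 0.000176 = 1.15e+05.
Re > 4000 → turbulent. Relative roughness ε/D = 2.4e-06/0.018 = 0.000133. Haaland: 1/√f = -1.8 log₁₀[(0.000133/3.7)^1.11 + 6.9/1.15e+05] = -1.8 log₁₀[1.17e-05 + 6e-05] = 7.46, so f = 0.01797.
Darcy-Weisbach: ΔP = f(L/D)(ρV²/2) = 0.01797·(1970/0.018)·(669·1.681²/2) = 0.01797·1.094e+05·945.3 = 1.859e+06 Pa.

ΔP ≈ 1.86×10^6 Pa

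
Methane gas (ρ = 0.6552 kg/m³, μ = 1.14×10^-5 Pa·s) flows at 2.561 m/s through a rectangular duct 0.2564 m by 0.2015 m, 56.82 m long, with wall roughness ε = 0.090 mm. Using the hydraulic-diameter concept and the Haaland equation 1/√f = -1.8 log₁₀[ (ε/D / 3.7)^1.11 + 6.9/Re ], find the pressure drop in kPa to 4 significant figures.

Hydraulic diameter D_h = 4A/P = 4·(0.2564·0.2015)/(2·(0.2564+0.2015)) = 0.2067/0.9158 = 0.2257 m.
Re = ρVD_h/μ = 0.6552·2.561·0.2257/1.14e-05 = 3.321e+04.
ε/D_h = 9e-05/0.2257 = 0.000399; Haaland gives 1/√f = -1.8 log₁₀[3.95e-05+0.000208] = 6.493, so f = 0.02372.
ΔP = f(L/D_h)(ρV²/2) = 0.02372·56.82/0.2257·2.149 = 12.83 Pa.
ΔP = 0.01283 kPa.

ΔP ≈ 0.01283 kPa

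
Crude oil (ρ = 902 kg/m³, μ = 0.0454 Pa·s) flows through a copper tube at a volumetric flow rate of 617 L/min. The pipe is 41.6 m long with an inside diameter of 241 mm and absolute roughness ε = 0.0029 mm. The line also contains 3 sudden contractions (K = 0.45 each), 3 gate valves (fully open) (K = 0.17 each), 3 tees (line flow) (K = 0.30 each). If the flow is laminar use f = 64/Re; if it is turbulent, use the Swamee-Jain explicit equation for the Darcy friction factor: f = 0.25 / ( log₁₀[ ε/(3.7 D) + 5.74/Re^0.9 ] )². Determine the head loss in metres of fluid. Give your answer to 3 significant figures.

Q = 617 L/min = 617/60000 = 0.01028 m³/s.
Cross-sectional area A = πD²/4 = π(0.241)²/4 = 0.04562 m²; mean velocity V = Q/A = 0.01028/0.04562 = 0.2254 m/s.
Reynolds number Re = ρVD/μ = 902 · 0.2254 · 0.241 / 0.0454 = 1079.
Re < 2300 → laminar flow, so f = 64/Re = 64/1079 = 0.05929 (the turbulent correlation is not needed).
Total minor-loss coefficient ΣK = 3·0.45 + 3·0.17 + 3·0.3 = 2.76.
ΔP = [f·L/D + ΣK]·(ρV²/2) = [0.05929·41.6/0.241 + 2.76]·(902·0.2254²/2) = [10.23 + 2.76]·22.92 = 297.8 Pa.
Head loss h_f = ΔP/(ρg) = 297.8/(902·9.81) = 0.0337 m.

h_f ≈ 0.0337 m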